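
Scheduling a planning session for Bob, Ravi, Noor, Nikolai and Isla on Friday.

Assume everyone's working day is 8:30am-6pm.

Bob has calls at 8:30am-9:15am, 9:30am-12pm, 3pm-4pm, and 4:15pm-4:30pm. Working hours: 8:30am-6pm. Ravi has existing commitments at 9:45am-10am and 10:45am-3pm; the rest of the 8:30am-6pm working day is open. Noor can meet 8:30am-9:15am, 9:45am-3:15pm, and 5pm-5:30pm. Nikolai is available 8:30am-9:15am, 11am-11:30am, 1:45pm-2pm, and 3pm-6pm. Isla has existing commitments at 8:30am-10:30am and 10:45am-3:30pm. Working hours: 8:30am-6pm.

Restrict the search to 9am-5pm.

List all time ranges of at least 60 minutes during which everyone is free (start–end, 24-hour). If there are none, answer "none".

Bob free within 08:30–18:00: 09:15–09:30, 12:00–15:00, 16:00–16:15, 16:30–18:00.
Ravi free within 08:30–18:00: 08:30–09:45, 10:00–10:45, 15:00–18:00.
Isla free within 08:30–18:00: 10:30–10:45, 15:30–18:00.
Bob ∩ Ravi: 09:15–09:30, 16:00–16:15, 16:30–18:00.
Bob ∩ Ravi ∩ Noor: 17:00–17:30.
Bob ∩ Ravi ∩ Noor ∩ Nikolai: 17:00–17:30.
Bob ∩ Ravi ∩ Noor ∩ Nikolai ∩ Isla: 17:00–17:30.
Restricted to 09:00–17:00: (none).
Windows ≥ 60 min: (none).

none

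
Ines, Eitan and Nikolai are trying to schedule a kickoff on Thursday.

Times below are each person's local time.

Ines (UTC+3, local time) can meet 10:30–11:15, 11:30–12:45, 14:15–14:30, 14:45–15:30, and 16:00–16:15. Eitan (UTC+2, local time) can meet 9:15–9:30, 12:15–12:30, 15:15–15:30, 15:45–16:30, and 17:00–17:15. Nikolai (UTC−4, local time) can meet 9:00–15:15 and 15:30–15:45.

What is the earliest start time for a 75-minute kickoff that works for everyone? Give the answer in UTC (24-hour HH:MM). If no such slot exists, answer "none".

none

Ines → UTC: 07:30–08:15, 08:30–09:45, 11:15–11:30, 11:45–12:30, 13:00–13:15.
Eitan → UTC: 07:15–07:30, 10:15–10:30, 13:15–13:30, 13:45–14:30, 15:00–15:15.
Nikolai → UTC: 13:00–19:15, 19:30–19:45.
Ines ∩ Eitan: (none).
Ines ∩ Eitan ∩ Nikolai: (none).
Windows ≥ 75 min: (none).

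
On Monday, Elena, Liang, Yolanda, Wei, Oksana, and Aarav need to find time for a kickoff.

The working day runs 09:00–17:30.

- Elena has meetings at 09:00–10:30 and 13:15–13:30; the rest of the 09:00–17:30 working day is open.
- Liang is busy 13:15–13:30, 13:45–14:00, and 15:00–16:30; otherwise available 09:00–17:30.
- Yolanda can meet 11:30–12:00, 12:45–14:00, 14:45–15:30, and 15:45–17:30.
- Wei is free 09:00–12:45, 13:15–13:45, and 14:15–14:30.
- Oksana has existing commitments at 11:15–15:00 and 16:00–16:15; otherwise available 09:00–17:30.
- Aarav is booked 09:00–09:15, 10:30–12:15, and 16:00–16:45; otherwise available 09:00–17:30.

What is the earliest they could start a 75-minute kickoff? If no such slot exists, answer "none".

none

Elena free within 09:00–17:30: 10:30–13:15, 13:30–17:30.
Liang free within 09:00–17:30: 09:00–13:15, 13:30–13:45, 14:00–15:00, 16:30–17:30.
Oksana free within 09:00–17:30: 09:00–11:15, 15:00–16:00, 16:15–17:30.
Aarav free within 09:00–17:30: 09:15–10:30, 12:15–16:00, 16:45–17:30.
Elena ∩ Liang: 10:30–13:15, 13:30–13:45, 14:00–15:00, 16:30–17:30.
Elena ∩ Liang ∩ Yolanda: 11:30–12:00, 12:45–13:15, 13:30–13:45, 14:45–15:00, 16:30–17:30.
Elena ∩ Liang ∩ Yolanda ∩ Wei: 11:30–12:00, 13:30–13:45.
Elena ∩ Liang ∩ Yolanda ∩ Wei ∩ Oksana: (none).
Elena ∩ Liang ∩ Yolanda ∩ Wei ∩ Oksana ∩ Aarav: (none).
Windows ≥ 75 min: (none).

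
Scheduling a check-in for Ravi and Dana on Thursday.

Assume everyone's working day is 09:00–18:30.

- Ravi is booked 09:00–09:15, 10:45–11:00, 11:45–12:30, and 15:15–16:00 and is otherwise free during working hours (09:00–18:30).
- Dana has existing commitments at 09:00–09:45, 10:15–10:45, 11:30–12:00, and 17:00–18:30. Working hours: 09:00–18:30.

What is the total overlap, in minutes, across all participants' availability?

Ravi free within 09:00–18:30: 09:15–10:45, 11:00–11:45, 12:30–15:15, 16:00–18:30.
Dana free within 09:00–18:30: 09:45–10:15, 10:45–11:30, 12:00–17:00.
Ravi ∩ Dana: 09:45–10:15, 11:00–11:30, 12:30–15:15, 16:00–17:00.
Total common minutes: 30 + 30 + 165 + 60 = 285.

285 minutes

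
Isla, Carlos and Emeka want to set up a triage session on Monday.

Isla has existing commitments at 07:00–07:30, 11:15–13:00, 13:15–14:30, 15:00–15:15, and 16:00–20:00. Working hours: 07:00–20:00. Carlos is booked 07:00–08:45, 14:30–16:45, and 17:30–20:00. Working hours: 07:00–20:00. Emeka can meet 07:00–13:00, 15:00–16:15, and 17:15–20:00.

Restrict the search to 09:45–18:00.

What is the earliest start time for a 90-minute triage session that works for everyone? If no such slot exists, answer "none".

09:45

Isla free within 07:00–20:00: 07:30–11:15, 13:00–13:15, 14:30–15:00, 15:15–16:00.
Carlos free within 07:00–20:00: 08:45–14:30, 16:45–17:30.
Isla ∩ Carlos: 08:45–11:15, 13:00–13:15.
Isla ∩ Carlos ∩ Emeka: 08:45–11:15.
Restricted to 09:45–18:00: 09:45–11:15.
Windows ≥ 90 min: 09:45–11:15.
Earliest such window starts at 09:45.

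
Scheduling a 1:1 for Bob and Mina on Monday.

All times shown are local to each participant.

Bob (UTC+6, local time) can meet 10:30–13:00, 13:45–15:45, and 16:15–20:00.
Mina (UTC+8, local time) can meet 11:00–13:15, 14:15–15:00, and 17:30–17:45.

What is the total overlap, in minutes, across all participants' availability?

Bob → UTC: 04:30–07:00, 07:45–09:45, 10:15–14:00.
Mina → UTC: 03:00–05:15, 06:15–07:00, 09:30–09:45.
Bob ∩ Mina: 04:30–05:15, 06:15–07:00, 09:30–09:45.
Total common minutes: 45 + 45 + 15 = 105.

105 minutes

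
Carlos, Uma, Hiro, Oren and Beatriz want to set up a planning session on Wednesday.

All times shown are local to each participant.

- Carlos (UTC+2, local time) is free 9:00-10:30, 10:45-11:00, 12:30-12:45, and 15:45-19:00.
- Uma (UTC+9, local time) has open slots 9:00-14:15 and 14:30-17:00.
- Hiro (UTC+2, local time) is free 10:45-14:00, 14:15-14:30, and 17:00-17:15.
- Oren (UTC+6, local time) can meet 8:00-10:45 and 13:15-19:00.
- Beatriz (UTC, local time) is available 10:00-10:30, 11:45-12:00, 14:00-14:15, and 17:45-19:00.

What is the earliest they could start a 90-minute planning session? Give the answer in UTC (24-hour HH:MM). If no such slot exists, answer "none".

Carlos → UTC: 07:00–08:30, 08:45–09:00, 10:30–10:45, 13:45–17:00.
Uma → UTC: 00:00–05:15, 05:30–08:00.
Hiro → UTC: 08:45–12:00, 12:15–12:30, 15:00–15:15.
Oren → UTC: 02:00–04:45, 07:15–13:00.
Beatriz → UTC: 10:00–10:30, 11:45–12:00, 14:00–14:15, 17:45–19:00.
Carlos ∩ Uma: 07:00–08:00.
Carlos ∩ Uma ∩ Hiro: (none).
Carlos ∩ Uma ∩ Hiro ∩ Oren: (none).
Carlos ∩ Uma ∩ Hiro ∩ Oren ∩ Beatriz: (none).
Windows ≥ 90 min: (none).

none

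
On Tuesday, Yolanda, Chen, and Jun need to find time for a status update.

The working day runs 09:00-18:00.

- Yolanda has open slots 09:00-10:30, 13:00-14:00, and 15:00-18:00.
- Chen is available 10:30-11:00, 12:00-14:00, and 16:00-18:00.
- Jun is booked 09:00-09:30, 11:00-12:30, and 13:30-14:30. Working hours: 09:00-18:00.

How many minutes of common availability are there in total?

150 minutes

Jun free within 09:00–18:00: 09:30–11:00, 12:30–13:30, 14:30–18:00.
Yolanda ∩ Chen: 13:00–14:00, 16:00–18:00.
Yolanda ∩ Chen ∩ Jun: 13:00–13:30, 16:00–18:00.
Total common minutes: 30 + 120 = 150.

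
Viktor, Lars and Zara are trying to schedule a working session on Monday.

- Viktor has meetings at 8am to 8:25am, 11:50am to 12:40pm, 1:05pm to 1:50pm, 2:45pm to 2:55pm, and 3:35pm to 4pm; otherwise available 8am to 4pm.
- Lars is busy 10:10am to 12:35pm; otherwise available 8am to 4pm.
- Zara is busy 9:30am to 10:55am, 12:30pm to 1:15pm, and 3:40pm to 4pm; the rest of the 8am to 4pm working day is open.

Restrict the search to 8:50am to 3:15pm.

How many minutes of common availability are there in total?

Viktor free within 08:00–16:00: 08:25–11:50, 12:40–13:05, 13:50–14:45, 14:55–15:35.
Lars free within 08:00–16:00: 08:00–10:10, 12:35–16:00.
Zara free within 08:00–16:00: 08:00–09:30, 10:55–12:30, 13:15–15:40.
Viktor ∩ Lars: 08:25–10:10, 12:40–13:05, 13:50–14:45, 14:55–15:35.
Viktor ∩ Lars ∩ Zara: 08:25–09:30, 13:50–14:45, 14:55–15:35.
Restricted to 08:50–15:15: 08:50–09:30, 13:50–14:45, 14:55–15:15.
Total common minutes: 40 + 55 + 20 = 115.

115 minutes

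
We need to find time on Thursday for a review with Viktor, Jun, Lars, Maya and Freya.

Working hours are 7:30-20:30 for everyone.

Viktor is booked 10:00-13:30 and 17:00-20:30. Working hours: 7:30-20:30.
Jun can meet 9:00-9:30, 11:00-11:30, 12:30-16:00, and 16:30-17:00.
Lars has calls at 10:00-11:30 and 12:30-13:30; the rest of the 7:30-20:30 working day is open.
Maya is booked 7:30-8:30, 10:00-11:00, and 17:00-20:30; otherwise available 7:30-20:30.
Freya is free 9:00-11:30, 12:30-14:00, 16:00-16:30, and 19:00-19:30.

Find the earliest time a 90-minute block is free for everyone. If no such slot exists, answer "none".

Viktor free within 07:30–20:30: 07:30–10:00, 13:30–17:00.
Lars free within 07:30–20:30: 07:30–10:00, 11:30–12:30, 13:30–20:30.
Maya free within 07:30–20:30: 08:30–10:00, 11:00–17:00.
Viktor ∩ Jun: 09:00–09:30, 13:30–16:00, 16:30–17:00.
Viktor ∩ Jun ∩ Lars: 09:00–09:30, 13:30–16:00, 16:30–17:00.
Viktor ∩ Jun ∩ Lars ∩ Maya: 09:00–09:30, 13:30–16:00, 16:30–17:00.
Viktor ∩ Jun ∩ Lars ∩ Maya ∩ Freya: 09:00–09:30, 13:30–14:00.
Windows ≥ 90 min: (none).

none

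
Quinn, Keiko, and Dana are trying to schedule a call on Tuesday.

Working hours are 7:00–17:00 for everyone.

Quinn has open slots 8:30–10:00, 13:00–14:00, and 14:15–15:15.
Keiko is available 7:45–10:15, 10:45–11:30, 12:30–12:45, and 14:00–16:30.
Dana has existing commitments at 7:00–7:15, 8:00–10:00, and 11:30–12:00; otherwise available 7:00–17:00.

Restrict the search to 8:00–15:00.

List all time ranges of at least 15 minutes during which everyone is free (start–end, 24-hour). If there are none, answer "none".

Dana free within 07:00–17:00: 07:15–08:00, 10:00–11:30, 12:00–17:00.
Quinn ∩ Keiko: 08:30–10:00, 14:15–15:15.
Quinn ∩ Keiko ∩ Dana: 14:15–15:15.
Restricted to 08:00–15:00: 14:15–15:00.
Windows ≥ 15 min: 14:15–15:00.

14:15–15:00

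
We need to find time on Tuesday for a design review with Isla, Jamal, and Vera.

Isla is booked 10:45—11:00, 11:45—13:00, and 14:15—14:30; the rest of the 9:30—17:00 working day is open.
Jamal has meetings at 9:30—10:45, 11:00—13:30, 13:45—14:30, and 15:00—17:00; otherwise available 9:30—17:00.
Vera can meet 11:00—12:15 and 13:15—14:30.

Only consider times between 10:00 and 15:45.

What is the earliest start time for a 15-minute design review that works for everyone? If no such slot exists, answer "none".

Isla free within 09:30–17:00: 09:30–10:45, 11:00–11:45, 13:00–14:15, 14:30–17:00.
Jamal free within 09:30–17:00: 10:45–11:00, 13:30–13:45, 14:30–15:00.
Isla ∩ Jamal: 13:30–13:45, 14:30–15:00.
Isla ∩ Jamal ∩ Vera: 13:30–13:45.
Restricted to 10:00–15:45: 13:30–13:45.
Windows ≥ 15 min: 13:30–13:45.
Earliest such window starts at 13:30.

13:30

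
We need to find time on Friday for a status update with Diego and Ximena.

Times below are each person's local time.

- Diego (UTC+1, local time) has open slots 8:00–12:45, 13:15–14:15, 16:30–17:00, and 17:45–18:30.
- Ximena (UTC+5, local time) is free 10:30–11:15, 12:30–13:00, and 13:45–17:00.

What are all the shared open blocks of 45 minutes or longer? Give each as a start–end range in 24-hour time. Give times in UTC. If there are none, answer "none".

08:45–11:45

Diego → UTC: 07:00–11:45, 12:15–13:15, 15:30–16:00, 16:45–17:30.
Ximena → UTC: 05:30–06:15, 07:30–08:00, 08:45–12:00.
Diego ∩ Ximena: 07:30–08:00, 08:45–11:45.
Windows ≥ 45 min: 08:45–11:45.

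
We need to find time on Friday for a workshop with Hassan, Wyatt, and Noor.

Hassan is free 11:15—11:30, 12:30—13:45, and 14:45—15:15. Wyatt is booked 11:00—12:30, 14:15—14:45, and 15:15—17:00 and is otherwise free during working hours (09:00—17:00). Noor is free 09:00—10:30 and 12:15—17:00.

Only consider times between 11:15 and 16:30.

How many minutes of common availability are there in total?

105 minutes

Wyatt free within 09:00–17:00: 09:00–11:00, 12:30–14:15, 14:45–15:15.
Hassan ∩ Wyatt: 12:30–13:45, 14:45–15:15.
Hassan ∩ Wyatt ∩ Noor: 12:30–13:45, 14:45–15:15.
Restricted to 11:15–16:30: 12:30–13:45, 14:45–15:15.
Total common minutes: 75 + 30 = 105.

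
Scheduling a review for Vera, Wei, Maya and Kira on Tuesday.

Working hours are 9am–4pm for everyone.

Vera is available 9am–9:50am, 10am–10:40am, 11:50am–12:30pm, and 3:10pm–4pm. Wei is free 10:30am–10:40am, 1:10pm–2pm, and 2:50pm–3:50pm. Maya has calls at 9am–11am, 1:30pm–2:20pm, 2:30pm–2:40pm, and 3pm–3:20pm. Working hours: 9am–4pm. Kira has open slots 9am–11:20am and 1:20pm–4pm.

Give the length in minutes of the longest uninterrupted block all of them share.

30 minutes

Maya free within 09:00–16:00: 11:00–13:30, 14:20–14:30, 14:40–15:00, 15:20–16:00.
Vera ∩ Wei: 10:30–10:40, 15:10–15:50.
Vera ∩ Wei ∩ Maya: 15:20–15:50.
Vera ∩ Wei ∩ Maya ∩ Kira: 15:20–15:50.
Single common window of 30 minutes.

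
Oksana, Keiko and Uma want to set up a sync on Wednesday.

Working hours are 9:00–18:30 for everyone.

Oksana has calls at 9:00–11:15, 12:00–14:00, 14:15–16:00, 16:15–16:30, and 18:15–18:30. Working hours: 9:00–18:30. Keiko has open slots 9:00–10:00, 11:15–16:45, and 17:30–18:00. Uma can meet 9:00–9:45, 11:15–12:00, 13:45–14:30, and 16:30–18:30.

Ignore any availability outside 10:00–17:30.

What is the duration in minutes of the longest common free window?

Oksana free within 09:00–18:30: 11:15–12:00, 14:00–14:15, 16:00–16:15, 16:30–18:15.
Oksana ∩ Keiko: 11:15–12:00, 14:00–14:15, 16:00–16:15, 16:30–16:45, 17:30–18:00.
Oksana ∩ Keiko ∩ Uma: 11:15–12:00, 14:00–14:15, 16:30–16:45, 17:30–18:00.
Restricted to 10:00–17:30: 11:15–12:00, 14:00–14:15, 16:30–16:45.
Common window lengths: 45, 15, 15 min; longest is 45.

45 minutes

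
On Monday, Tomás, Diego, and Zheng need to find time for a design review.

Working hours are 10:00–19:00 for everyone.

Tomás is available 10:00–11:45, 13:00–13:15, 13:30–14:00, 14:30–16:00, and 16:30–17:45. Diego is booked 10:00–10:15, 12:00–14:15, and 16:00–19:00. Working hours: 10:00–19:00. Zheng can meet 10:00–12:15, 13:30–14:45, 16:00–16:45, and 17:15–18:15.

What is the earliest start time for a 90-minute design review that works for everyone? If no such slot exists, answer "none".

10:15

Diego free within 10:00–19:00: 10:15–12:00, 14:15–16:00.
Tomás ∩ Diego: 10:15–11:45, 14:30–16:00.
Tomás ∩ Diego ∩ Zheng: 10:15–11:45, 14:30–14:45.
Windows ≥ 90 min: 10:15–11:45.
Earliest such window starts at 10:15.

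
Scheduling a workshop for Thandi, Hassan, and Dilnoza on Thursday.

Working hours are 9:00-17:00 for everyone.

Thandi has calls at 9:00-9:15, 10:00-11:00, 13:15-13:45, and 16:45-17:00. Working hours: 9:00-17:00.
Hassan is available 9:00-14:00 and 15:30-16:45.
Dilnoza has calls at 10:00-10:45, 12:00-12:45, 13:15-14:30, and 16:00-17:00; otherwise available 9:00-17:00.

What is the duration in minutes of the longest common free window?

Thandi free within 09:00–17:00: 09:15–10:00, 11:00–13:15, 13:45–16:45.
Dilnoza free within 09:00–17:00: 09:00–10:00, 10:45–12:00, 12:45–13:15, 14:30–16:00.
Thandi ∩ Hassan: 09:15–10:00, 11:00–13:15, 13:45–14:00, 15:30–16:45.
Thandi ∩ Hassan ∩ Dilnoza: 09:15–10:00, 11:00–12:00, 12:45–13:15, 15:30–16:00.
Common window lengths: 45, 60, 30, 30 min; longest is 60.

60 minutes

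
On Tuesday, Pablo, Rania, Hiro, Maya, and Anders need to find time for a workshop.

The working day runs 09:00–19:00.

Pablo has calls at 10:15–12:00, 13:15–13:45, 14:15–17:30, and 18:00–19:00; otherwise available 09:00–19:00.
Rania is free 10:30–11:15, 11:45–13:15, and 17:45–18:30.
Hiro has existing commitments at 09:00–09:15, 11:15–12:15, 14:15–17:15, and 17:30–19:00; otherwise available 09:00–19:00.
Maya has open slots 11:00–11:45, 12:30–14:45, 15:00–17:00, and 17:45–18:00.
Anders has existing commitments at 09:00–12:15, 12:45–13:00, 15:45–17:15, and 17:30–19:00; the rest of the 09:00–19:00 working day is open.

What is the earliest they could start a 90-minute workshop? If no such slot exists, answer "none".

none

Pablo free within 09:00–19:00: 09:00–10:15, 12:00–13:15, 13:45–14:15, 17:30–18:00.
Hiro free within 09:00–19:00: 09:15–11:15, 12:15–14:15, 17:15–17:30.
Anders free within 09:00–19:00: 12:15–12:45, 13:00–15:45, 17:15–17:30.
Pablo ∩ Rania: 12:00–13:15, 17:45–18:00.
Pablo ∩ Rania ∩ Hiro: 12:15–13:15.
Pablo ∩ Rania ∩ Hiro ∩ Maya: 12:30–13:15.
Pablo ∩ Rania ∩ Hiro ∩ Maya ∩ Anders: 12:30–12:45, 13:00–13:15.
Windows ≥ 90 min: (none).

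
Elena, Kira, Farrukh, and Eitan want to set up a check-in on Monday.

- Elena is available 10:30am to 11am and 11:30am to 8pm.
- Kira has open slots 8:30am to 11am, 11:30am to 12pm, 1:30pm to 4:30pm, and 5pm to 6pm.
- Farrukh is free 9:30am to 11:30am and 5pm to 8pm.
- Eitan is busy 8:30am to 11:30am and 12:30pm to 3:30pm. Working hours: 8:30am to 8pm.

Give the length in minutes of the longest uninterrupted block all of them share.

Eitan free within 08:30–20:00: 11:30–12:30, 15:30–20:00.
Elena ∩ Kira: 10:30–11:00, 11:30–12:00, 13:30–16:30, 17:00–18:00.
Elena ∩ Kira ∩ Farrukh: 10:30–11:00, 17:00–18:00.
Elena ∩ Kira ∩ Farrukh ∩ Eitan: 17:00–18:00.
Single common window of 60 minutes.

60 minutes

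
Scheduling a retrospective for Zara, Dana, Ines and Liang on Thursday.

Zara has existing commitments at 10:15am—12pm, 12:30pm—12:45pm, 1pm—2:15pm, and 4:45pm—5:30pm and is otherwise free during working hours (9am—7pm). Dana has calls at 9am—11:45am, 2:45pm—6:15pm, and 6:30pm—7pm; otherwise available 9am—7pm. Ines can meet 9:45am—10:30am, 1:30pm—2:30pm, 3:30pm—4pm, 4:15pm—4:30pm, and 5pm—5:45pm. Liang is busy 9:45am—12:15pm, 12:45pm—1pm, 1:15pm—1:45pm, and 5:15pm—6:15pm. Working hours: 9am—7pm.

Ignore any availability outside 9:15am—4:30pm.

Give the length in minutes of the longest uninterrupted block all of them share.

15 minutes

Zara free within 09:00–19:00: 09:00–10:15, 12:00–12:30, 12:45–13:00, 14:15–16:45, 17:30–19:00.
Dana free within 09:00–19:00: 11:45–14:45, 18:15–18:30.
Liang free within 09:00–19:00: 09:00–09:45, 12:15–12:45, 13:00–13:15, 13:45–17:15, 18:15–19:00.
Zara ∩ Dana: 12:00–12:30, 12:45–13:00, 14:15–14:45, 18:15–18:30.
Zara ∩ Dana ∩ Ines: 14:15–14:30.
Zara ∩ Dana ∩ Ines ∩ Liang: 14:15–14:30.
Restricted to 09:15–16:30: 14:15–14:30.
Single common window of 15 minutes.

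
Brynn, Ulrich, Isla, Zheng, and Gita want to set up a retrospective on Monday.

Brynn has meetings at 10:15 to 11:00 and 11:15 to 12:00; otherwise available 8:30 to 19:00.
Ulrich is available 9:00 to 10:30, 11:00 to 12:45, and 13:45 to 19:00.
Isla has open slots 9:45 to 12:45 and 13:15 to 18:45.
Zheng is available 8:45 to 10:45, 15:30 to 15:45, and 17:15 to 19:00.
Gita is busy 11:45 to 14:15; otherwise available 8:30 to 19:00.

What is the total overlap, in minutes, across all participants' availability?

Brynn free within 08:30–19:00: 08:30–10:15, 11:00–11:15, 12:00–19:00.
Gita free within 08:30–19:00: 08:30–11:45, 14:15–19:00.
Brynn ∩ Ulrich: 09:00–10:15, 11:00–11:15, 12:00–12:45, 13:45–19:00.
Brynn ∩ Ulrich ∩ Isla: 09:45–10:15, 11:00–11:15, 12:00–12:45, 13:45–18:45.
Brynn ∩ Ulrich ∩ Isla ∩ Zheng: 09:45–10:15, 15:30–15:45, 17:15–18:45.
Brynn ∩ Ulrich ∩ Isla ∩ Zheng ∩ Gita: 09:45–10:15, 15:30–15:45, 17:15–18:45.
Total common minutes: 30 + 15 + 90 = 135.

135 minutes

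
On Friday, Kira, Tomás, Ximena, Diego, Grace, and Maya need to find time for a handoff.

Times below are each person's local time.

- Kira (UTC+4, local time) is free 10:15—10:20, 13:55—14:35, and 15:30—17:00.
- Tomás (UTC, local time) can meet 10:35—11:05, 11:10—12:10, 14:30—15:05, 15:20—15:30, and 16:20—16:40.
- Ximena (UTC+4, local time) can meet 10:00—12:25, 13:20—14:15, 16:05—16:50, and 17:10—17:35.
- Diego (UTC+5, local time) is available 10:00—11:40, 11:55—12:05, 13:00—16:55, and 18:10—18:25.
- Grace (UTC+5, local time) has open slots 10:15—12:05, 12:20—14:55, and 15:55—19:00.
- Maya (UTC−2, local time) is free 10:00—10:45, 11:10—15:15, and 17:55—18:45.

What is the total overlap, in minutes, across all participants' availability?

Kira → UTC: 06:15–06:20, 09:55–10:35, 11:30–13:00.
Tomás → UTC: 10:35–11:05, 11:10–12:10, 14:30–15:05, 15:20–15:30, 16:20–16:40.
Ximena → UTC: 06:00–08:25, 09:20–10:15, 12:05–12:50, 13:10–13:35.
Diego → UTC: 05:00–06:40, 06:55–07:05, 08:00–11:55, 13:10–13:25.
Grace → UTC: 05:15–07:05, 07:20–09:55, 10:55–14:00.
Maya → UTC: 12:00–12:45, 13:10–17:15, 19:55–20:45.
Kira ∩ Tomás: 11:30–12:10.
Kira ∩ Tomás ∩ Ximena: 12:05–12:10.
Kira ∩ Tomás ∩ Ximena ∩ Diego: (none).
Kira ∩ Tomás ∩ Ximena ∩ Diego ∩ Grace: (none).
Kira ∩ Tomás ∩ Ximena ∩ Diego ∩ Grace ∩ Maya: (none).
Total common minutes: 0.

0 minutes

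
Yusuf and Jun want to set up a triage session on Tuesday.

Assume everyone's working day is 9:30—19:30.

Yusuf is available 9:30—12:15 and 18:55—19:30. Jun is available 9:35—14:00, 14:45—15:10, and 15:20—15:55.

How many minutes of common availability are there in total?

160 minutes

Yusuf ∩ Jun: 09:35–12:15.
Total common minutes: 160.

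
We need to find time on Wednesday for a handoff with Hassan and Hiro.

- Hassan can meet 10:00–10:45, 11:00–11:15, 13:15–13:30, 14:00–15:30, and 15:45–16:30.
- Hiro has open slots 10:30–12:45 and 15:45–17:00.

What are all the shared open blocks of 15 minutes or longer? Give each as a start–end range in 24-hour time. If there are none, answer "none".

Hassan ∩ Hiro: 10:30–10:45, 11:00–11:15, 15:45–16:30.
Windows ≥ 15 min: 10:30–10:45, 11:00–11:15, 15:45–16:30.

10:30–10:45, 11:00–11:15, 15:45–16:30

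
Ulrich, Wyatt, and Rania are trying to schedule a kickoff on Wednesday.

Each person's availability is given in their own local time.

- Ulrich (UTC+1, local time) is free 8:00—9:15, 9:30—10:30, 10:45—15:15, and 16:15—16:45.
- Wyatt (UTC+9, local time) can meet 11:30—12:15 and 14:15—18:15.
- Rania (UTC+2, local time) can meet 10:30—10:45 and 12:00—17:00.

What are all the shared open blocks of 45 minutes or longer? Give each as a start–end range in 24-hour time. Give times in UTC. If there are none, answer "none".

Ulrich → UTC: 07:00–08:15, 08:30–09:30, 09:45–14:15, 15:15–15:45.
Wyatt → UTC: 02:30–03:15, 05:15–09:15.
Rania → UTC: 08:30–08:45, 10:00–15:00.
Ulrich ∩ Wyatt: 07:00–08:15, 08:30–09:15.
Ulrich ∩ Wyatt ∩ Rania: 08:30–08:45.
Windows ≥ 45 min: (none).

none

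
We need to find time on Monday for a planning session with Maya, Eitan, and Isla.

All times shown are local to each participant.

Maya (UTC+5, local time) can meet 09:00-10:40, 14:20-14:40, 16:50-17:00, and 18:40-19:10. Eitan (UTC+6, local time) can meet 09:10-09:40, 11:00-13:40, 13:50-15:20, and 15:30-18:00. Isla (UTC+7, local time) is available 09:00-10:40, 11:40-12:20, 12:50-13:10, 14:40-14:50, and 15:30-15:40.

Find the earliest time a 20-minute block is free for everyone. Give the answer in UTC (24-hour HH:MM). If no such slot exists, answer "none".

05:00

Maya → UTC: 04:00–05:40, 09:20–09:40, 11:50–12:00, 13:40–14:10.
Eitan → UTC: 03:10–03:40, 05:00–07:40, 07:50–09:20, 09:30–12:00.
Isla → UTC: 02:00–03:40, 04:40–05:20, 05:50–06:10, 07:40–07:50, 08:30–08:40.
Maya ∩ Eitan: 05:00–05:40, 09:30–09:40, 11:50–12:00.
Maya ∩ Eitan ∩ Isla: 05:00–05:20.
Windows ≥ 20 min: 05:00–05:20.
Earliest such window starts at 05:00.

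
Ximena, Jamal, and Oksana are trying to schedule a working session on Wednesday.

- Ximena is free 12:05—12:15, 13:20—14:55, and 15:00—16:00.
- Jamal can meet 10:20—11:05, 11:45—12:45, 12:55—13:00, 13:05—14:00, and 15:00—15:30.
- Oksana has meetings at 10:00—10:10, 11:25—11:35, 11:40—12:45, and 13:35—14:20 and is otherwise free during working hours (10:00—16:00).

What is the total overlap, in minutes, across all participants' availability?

45 minutes

Oksana free within 10:00–16:00: 10:10–11:25, 11:35–11:40, 12:45–13:35, 14:20–16:00.
Ximena ∩ Jamal: 12:05–12:15, 13:20–14:00, 15:00–15:30.
Ximena ∩ Jamal ∩ Oksana: 13:20–13:35, 15:00–15:30.
Total common minutes: 15 + 30 = 45.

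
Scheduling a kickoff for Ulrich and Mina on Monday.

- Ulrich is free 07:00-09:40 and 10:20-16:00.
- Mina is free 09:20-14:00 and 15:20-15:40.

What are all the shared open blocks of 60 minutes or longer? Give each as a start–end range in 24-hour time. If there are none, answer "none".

10:20–14:00

Ulrich ∩ Mina: 09:20–09:40, 10:20–14:00, 15:20–15:40.
Windows ≥ 60 min: 10:20–14:00.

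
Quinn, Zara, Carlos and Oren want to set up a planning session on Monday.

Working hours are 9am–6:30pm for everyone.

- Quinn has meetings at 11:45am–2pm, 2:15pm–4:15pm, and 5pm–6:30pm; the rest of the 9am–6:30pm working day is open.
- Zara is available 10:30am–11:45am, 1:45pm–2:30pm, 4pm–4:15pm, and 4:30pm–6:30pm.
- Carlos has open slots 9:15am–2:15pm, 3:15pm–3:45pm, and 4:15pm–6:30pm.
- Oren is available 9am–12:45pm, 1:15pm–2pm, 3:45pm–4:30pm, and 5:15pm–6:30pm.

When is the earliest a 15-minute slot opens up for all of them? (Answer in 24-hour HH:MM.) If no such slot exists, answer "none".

Quinn free within 09:00–18:30: 09:00–11:45, 14:00–14:15, 16:15–17:00.
Quinn ∩ Zara: 10:30–11:45, 14:00–14:15, 16:30–17:00.
Quinn ∩ Zara ∩ Carlos: 10:30–11:45, 14:00–14:15, 16:30–17:00.
Quinn ∩ Zara ∩ Carlos ∩ Oren: 10:30–11:45.
Windows ≥ 15 min: 10:30–11:45.
Earliest such window starts at 10:30.

10:30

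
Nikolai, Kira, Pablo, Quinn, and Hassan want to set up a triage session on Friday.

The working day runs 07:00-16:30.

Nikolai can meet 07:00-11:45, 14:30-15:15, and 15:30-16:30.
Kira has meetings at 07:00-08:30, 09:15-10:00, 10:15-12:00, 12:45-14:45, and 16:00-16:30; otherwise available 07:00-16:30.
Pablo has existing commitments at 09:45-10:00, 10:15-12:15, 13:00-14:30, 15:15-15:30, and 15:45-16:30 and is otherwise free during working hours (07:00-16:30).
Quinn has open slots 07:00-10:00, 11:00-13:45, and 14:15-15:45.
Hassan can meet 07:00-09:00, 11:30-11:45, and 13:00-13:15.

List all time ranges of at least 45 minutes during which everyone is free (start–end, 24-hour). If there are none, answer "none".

none

Kira free within 07:00–16:30: 08:30–09:15, 10:00–10:15, 12:00–12:45, 14:45–16:00.
Pablo free within 07:00–16:30: 07:00–09:45, 10:00–10:15, 12:15–13:00, 14:30–15:15, 15:30–15:45.
Nikolai ∩ Kira: 08:30–09:15, 10:00–10:15, 14:45–15:15, 15:30–16:00.
Nikolai ∩ Kira ∩ Pablo: 08:30–09:15, 10:00–10:15, 14:45–15:15, 15:30–15:45.
Nikolai ∩ Kira ∩ Pablo ∩ Quinn: 08:30–09:15, 14:45–15:15, 15:30–15:45.
Nikolai ∩ Kira ∩ Pablo ∩ Quinn ∩ Hassan: 08:30–09:00.
Windows ≥ 45 min: (none).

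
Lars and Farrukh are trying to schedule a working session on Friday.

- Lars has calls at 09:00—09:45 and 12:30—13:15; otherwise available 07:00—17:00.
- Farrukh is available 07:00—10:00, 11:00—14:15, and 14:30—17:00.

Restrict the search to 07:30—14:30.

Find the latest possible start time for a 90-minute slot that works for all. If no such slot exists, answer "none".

11:00

Lars free within 07:00–17:00: 07:00–09:00, 09:45–12:30, 13:15–17:00.
Lars ∩ Farrukh: 07:00–09:00, 09:45–10:00, 11:00–12:30, 13:15–14:15, 14:30–17:00.
Restricted to 07:30–14:30: 07:30–09:00, 09:45–10:00, 11:00–12:30, 13:15–14:15.
Windows ≥ 90 min: 07:30–09:00, 11:00–12:30.
Latest start in the last window 11:00–12:30 is 12:30 − 90 min = 11:00.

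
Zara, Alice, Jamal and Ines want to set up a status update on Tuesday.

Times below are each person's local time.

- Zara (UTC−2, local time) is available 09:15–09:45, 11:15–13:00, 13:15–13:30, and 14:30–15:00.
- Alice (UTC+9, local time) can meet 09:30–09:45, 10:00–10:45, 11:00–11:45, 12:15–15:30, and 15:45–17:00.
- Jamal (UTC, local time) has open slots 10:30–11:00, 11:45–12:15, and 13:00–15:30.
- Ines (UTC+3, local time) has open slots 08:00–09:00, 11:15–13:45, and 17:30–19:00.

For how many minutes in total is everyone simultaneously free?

0 minutes

Zara → UTC: 11:15–11:45, 13:15–15:00, 15:15–15:30, 16:30–17:00.
Alice → UTC: 00:30–00:45, 01:00–01:45, 02:00–02:45, 03:15–06:30, 06:45–08:00.
Jamal → UTC: 10:30–11:00, 11:45–12:15, 13:00–15:30.
Ines → UTC: 05:00–06:00, 08:15–10:45, 14:30–16:00.
Zara ∩ Alice: (none).
Zara ∩ Alice ∩ Jamal: (none).
Zara ∩ Alice ∩ Jamal ∩ Ines: (none).
Total common minutes: 0.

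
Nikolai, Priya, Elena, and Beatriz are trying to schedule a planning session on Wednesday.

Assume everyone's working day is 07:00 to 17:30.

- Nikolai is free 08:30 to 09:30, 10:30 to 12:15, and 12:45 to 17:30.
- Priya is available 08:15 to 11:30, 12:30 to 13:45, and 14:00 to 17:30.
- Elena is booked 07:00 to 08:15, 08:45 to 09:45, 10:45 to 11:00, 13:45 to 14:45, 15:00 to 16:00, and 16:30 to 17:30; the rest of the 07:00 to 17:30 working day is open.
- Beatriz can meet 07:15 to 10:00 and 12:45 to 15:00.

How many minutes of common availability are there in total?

90 minutes

Elena free within 07:00–17:30: 08:15–08:45, 09:45–10:45, 11:00–13:45, 14:45–15:00, 16:00–16:30.
Nikolai ∩ Priya: 08:30–09:30, 10:30–11:30, 12:45–13:45, 14:00–17:30.
Nikolai ∩ Priya ∩ Elena: 08:30–08:45, 10:30–10:45, 11:00–11:30, 12:45–13:45, 14:45–15:00, 16:00–16:30.
Nikolai ∩ Priya ∩ Elena ∩ Beatriz: 08:30–08:45, 12:45–13:45, 14:45–15:00.
Total common minutes: 15 + 60 + 15 = 90.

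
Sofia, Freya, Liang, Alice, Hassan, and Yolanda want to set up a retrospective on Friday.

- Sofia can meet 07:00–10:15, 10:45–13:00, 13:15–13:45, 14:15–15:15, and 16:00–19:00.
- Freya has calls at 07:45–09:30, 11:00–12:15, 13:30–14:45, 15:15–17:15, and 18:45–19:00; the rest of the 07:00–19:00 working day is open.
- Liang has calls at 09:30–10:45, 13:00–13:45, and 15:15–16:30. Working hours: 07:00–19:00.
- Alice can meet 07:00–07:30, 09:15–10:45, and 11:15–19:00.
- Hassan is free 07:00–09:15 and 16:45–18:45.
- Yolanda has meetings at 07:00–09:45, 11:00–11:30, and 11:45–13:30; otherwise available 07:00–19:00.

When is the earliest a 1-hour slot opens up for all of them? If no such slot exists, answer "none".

17:15

Freya free within 07:00–19:00: 07:00–07:45, 09:30–11:00, 12:15–13:30, 14:45–15:15, 17:15–18:45.
Liang free within 07:00–19:00: 07:00–09:30, 10:45–13:00, 13:45–15:15, 16:30–19:00.
Yolanda free within 07:00–19:00: 09:45–11:00, 11:30–11:45, 13:30–19:00.
Sofia ∩ Freya: 07:00–07:45, 09:30–10:15, 10:45–11:00, 12:15–13:00, 13:15–13:30, 14:45–15:15, 17:15–18:45.
Sofia ∩ Freya ∩ Liang: 07:00–07:45, 10:45–11:00, 12:15–13:00, 14:45–15:15, 17:15–18:45.
Sofia ∩ Freya ∩ Liang ∩ Alice: 07:00–07:30, 12:15–13:00, 14:45–15:15, 17:15–18:45.
Sofia ∩ Freya ∩ Liang ∩ Alice ∩ Hassan: 07:00–07:30, 17:15–18:45.
Sofia ∩ Freya ∩ Liang ∩ Alice ∩ Hassan ∩ Yolanda: 17:15–18:45.
Windows ≥ 60 min: 17:15–18:45.
Earliest such window starts at 17:15.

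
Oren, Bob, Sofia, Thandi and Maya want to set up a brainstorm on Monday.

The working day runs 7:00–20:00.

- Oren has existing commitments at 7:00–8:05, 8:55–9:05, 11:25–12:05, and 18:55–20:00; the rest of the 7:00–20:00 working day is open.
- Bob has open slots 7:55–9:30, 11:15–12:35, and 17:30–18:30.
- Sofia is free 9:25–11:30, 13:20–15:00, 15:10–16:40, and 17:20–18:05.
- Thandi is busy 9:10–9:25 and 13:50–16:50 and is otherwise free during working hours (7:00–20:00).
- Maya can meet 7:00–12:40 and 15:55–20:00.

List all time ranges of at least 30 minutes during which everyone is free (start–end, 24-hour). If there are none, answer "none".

Oren free within 07:00–20:00: 08:05–08:55, 09:05–11:25, 12:05–18:55.
Thandi free within 07:00–20:00: 07:00–09:10, 09:25–13:50, 16:50–20:00.
Oren ∩ Bob: 08:05–08:55, 09:05–09:30, 11:15–11:25, 12:05–12:35, 17:30–18:30.
Oren ∩ Bob ∩ Sofia: 09:25–09:30, 11:15–11:25, 17:30–18:05.
Oren ∩ Bob ∩ Sofia ∩ Thandi: 09:25–09:30, 11:15–11:25, 17:30–18:05.
Oren ∩ Bob ∩ Sofia ∩ Thandi ∩ Maya: 09:25–09:30, 11:15–11:25, 17:30–18:05.
Windows ≥ 30 min: 17:30–18:05.

17:30–18:05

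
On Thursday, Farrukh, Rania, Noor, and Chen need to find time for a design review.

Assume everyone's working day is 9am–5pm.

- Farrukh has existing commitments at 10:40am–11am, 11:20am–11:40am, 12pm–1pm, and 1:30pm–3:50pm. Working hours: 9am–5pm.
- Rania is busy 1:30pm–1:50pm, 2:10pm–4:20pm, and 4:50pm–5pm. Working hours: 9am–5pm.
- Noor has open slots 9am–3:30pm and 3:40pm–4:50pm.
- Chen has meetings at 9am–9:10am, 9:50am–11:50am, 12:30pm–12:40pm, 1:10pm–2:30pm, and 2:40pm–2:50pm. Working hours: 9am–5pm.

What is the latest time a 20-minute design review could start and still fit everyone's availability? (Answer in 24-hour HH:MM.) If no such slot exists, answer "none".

16:30

Farrukh free within 09:00–17:00: 09:00–10:40, 11:00–11:20, 11:40–12:00, 13:00–13:30, 15:50–17:00.
Rania free within 09:00–17:00: 09:00–13:30, 13:50–14:10, 16:20–16:50.
Chen free within 09:00–17:00: 09:10–09:50, 11:50–12:30, 12:40–13:10, 14:30–14:40, 14:50–17:00.
Farrukh ∩ Rania: 09:00–10:40, 11:00–11:20, 11:40–12:00, 13:00–13:30, 16:20–16:50.
Farrukh ∩ Rania ∩ Noor: 09:00–10:40, 11:00–11:20, 11:40–12:00, 13:00–13:30, 16:20–16:50.
Farrukh ∩ Rania ∩ Noor ∩ Chen: 09:10–09:50, 11:50–12:00, 13:00–13:10, 16:20–16:50.
Windows ≥ 20 min: 09:10–09:50, 16:20–16:50.
Latest start in the last window 16:20–16:50 is 16:50 − 20 min = 16:30.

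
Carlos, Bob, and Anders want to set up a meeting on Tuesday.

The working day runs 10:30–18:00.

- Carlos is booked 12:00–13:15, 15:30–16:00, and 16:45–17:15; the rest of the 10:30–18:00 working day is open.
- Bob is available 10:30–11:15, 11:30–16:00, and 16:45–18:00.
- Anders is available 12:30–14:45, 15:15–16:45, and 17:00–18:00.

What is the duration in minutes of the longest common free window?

90 minutes

Carlos free within 10:30–18:00: 10:30–12:00, 13:15–15:30, 16:00–16:45, 17:15–18:00.
Carlos ∩ Bob: 10:30–11:15, 11:30–12:00, 13:15–15:30, 17:15–18:00.
Carlos ∩ Bob ∩ Anders: 13:15–14:45, 15:15–15:30, 17:15–18:00.
Common window lengths: 90, 15, 45 min; longest is 90.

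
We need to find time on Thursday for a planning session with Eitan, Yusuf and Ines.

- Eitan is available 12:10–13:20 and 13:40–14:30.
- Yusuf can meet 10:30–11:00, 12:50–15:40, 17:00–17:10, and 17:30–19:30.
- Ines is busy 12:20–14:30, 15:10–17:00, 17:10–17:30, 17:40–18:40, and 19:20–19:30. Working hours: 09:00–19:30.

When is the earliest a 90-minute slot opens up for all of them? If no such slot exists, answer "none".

none

Ines free within 09:00–19:30: 09:00–12:20, 14:30–15:10, 17:00–17:10, 17:30–17:40, 18:40–19:20.
Eitan ∩ Yusuf: 12:50–13:20, 13:40–14:30.
Eitan ∩ Yusuf ∩ Ines: (none).
Windows ≥ 90 min: (none).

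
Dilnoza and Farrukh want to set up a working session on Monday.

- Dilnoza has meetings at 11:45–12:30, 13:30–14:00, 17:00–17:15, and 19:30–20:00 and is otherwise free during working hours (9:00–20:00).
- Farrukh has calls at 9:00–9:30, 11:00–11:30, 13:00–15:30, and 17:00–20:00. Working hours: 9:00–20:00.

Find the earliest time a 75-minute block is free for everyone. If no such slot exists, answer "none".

Dilnoza free within 09:00–20:00: 09:00–11:45, 12:30–13:30, 14:00–17:00, 17:15–19:30.
Farrukh free within 09:00–20:00: 09:30–11:00, 11:30–13:00, 15:30–17:00.
Dilnoza ∩ Farrukh: 09:30–11:00, 11:30–11:45, 12:30–13:00, 15:30–17:00.
Windows ≥ 75 min: 09:30–11:00, 15:30–17:00.
Earliest such window starts at 09:30.

09:30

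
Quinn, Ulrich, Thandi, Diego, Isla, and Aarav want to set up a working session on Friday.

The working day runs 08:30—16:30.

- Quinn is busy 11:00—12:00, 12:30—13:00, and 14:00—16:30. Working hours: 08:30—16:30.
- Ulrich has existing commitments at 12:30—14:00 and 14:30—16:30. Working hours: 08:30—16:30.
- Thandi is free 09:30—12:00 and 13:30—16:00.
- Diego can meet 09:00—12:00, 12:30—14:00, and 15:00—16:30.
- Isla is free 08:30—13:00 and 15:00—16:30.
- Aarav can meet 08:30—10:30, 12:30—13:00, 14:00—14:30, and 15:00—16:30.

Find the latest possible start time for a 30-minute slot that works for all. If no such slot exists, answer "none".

Quinn free within 08:30–16:30: 08:30–11:00, 12:00–12:30, 13:00–14:00.
Ulrich free within 08:30–16:30: 08:30–12:30, 14:00–14:30.
Quinn ∩ Ulrich: 08:30–11:00, 12:00–12:30.
Quinn ∩ Ulrich ∩ Thandi: 09:30–11:00.
Quinn ∩ Ulrich ∩ Thandi ∩ Diego: 09:30–11:00.
Quinn ∩ Ulrich ∩ Thandi ∩ Diego ∩ Isla: 09:30–11:00.
Quinn ∩ Ulrich ∩ Thandi ∩ Diego ∩ Isla ∩ Aarav: 09:30–10:30.
Windows ≥ 30 min: 09:30–10:30.
Latest start in the last window 09:30–10:30 is 10:30 − 30 min = 10:00.

10:00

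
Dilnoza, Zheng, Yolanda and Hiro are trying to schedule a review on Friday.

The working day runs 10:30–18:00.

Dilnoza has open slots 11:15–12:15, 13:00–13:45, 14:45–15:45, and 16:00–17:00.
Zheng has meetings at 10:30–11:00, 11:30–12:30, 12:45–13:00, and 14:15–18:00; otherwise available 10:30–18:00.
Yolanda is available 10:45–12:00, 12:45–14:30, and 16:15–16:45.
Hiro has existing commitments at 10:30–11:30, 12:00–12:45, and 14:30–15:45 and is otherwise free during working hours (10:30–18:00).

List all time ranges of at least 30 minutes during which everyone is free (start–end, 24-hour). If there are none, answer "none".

Zheng free within 10:30–18:00: 11:00–11:30, 12:30–12:45, 13:00–14:15.
Hiro free within 10:30–18:00: 11:30–12:00, 12:45–14:30, 15:45–18:00.
Dilnoza ∩ Zheng: 11:15–11:30, 13:00–13:45.
Dilnoza ∩ Zheng ∩ Yolanda: 11:15–11:30, 13:00–13:45.
Dilnoza ∩ Zheng ∩ Yolanda ∩ Hiro: 13:00–13:45.
Windows ≥ 30 min: 13:00–13:45.

13:00–13:45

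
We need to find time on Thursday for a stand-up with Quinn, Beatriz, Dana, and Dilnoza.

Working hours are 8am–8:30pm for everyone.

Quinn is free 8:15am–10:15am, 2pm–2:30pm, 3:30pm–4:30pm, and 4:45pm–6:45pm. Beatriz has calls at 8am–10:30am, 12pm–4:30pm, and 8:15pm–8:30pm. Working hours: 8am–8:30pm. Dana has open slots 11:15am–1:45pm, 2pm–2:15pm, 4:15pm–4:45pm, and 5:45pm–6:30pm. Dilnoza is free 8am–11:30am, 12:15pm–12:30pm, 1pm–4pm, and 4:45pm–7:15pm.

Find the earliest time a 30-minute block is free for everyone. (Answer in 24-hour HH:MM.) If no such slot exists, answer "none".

Beatriz free within 08:00–20:30: 10:30–12:00, 16:30–20:15.
Quinn ∩ Beatriz: 16:45–18:45.
Quinn ∩ Beatriz ∩ Dana: 17:45–18:30.
Quinn ∩ Beatriz ∩ Dana ∩ Dilnoza: 17:45–18:30.
Windows ≥ 30 min: 17:45–18:30.
Earliest such window starts at 17:45.

17:45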